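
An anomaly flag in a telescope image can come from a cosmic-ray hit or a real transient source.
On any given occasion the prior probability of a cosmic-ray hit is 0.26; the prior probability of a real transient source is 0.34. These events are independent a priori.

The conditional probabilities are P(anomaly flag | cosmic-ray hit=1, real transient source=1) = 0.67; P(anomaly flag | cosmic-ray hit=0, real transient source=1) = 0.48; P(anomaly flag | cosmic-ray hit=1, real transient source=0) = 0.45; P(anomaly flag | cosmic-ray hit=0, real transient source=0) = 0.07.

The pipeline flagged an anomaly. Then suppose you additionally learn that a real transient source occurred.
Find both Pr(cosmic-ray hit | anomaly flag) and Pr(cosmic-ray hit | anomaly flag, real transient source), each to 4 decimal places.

Pr(cosmic-ray hit | anomaly flag) ≈ 0.4682; Pr(cosmic-ray hit | anomaly flag, real transient source) ≈ 0.3291

Numerator (weight on configurations with cosmic-ray hit): 0.077220 + 0.059228 = 0.136448
Normalizer over all consistent configurations: 0.07*0.74*0.66 + 0.48*0.74*0.34 + 0.45*0.26*0.66 + 0.67*0.26*0.34 = 0.291404
P(cosmic-ray hit | anomaly flag) = 0.136448/0.291404 ≈ 0.4682

Now also conditioning on real transient source=true:
P(anomaly flag | real transient source) = 0.48·0.74 + 0.67·0.26 = 0.355200 + 0.174200 = 0.529400
Of this, 0.174200 comes from 0.67·0.26 (the cosmic-ray hit=true cases).
Hence the posterior is 0.174200/0.529400 ≈ 0.3291.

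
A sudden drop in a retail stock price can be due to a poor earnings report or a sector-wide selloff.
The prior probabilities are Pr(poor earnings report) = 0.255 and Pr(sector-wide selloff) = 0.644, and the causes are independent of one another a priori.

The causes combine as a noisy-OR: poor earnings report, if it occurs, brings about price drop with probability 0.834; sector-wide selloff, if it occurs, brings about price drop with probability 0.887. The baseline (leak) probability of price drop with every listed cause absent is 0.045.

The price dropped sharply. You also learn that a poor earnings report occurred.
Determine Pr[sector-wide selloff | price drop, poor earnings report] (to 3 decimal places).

Under noisy-OR, P(price drop | causes) = 1 − (1−0.045)·∏(1−qᵢ) over the active causes.
Enumerate both values of sector-wide selloff and weight by the priors:
  P(price drop | poor earnings report) = 0.84147·0.356 + 0.982086·0.644
        = 0.299563 + 0.632463 = 0.932026
Configurations with sector-wide selloff contribute 0.632463, so
  P(sector-wide selloff | price drop, poor earnings report) = 0.632463 / 0.932026 ≈ 0.679

Pr[sector-wide selloff | price drop, poor earnings report] ≈ 0.679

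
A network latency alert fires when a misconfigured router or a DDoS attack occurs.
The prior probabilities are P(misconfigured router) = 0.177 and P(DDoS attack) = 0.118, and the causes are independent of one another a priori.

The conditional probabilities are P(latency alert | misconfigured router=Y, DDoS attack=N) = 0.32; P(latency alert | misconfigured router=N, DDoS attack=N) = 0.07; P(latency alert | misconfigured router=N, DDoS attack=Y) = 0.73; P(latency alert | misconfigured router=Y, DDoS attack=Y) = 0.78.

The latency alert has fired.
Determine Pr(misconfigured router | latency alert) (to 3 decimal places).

P(latency alert) = 0.07·0.823·0.882 + 0.73·0.823·0.118 + 0.32·0.177·0.882 + 0.78·0.177·0.118 = 0.050812 + 0.070893 + 0.049956 + 0.016291 = 0.187952
Of this, 0.066247 comes from 0.049956 + 0.016291 (the misconfigured router=true cases).
So P(misconfigured router | latency alert) = 0.066247/0.187952 ≈ 0.352.

Pr(misconfigured router | latency alert) ≈ 0.352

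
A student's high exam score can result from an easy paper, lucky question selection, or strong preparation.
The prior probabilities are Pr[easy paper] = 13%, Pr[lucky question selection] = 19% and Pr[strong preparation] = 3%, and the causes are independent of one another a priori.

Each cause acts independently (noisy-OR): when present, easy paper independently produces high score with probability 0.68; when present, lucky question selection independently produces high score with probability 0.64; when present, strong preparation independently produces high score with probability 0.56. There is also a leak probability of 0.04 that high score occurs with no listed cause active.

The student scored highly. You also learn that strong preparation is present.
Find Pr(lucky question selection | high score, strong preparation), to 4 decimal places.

Pr(lucky question selection | high score, strong preparation) ≈ 0.2473

Under noisy-OR, P(high score | causes) = 1 − (1−0.04)·∏(1−qᵢ) over the active causes.
By total probability over the 4 (easy paper, lucky question selection) configurations:
  P(high score | strong preparation) = 0.5776×0.87×0.81 + 0.847936×0.87×0.19 + 0.864832×0.13×0.81 + 0.95134×0.13×0.19
        = 0.407035 + 0.140164 + 0.091067 + 0.023498 = 0.661764
Keeping only the lucky question selection-present terms gives 0.163662, so
  P(lucky question selection | high score, strong preparation) = 0.163662 / 0.661764 ≈ 0.2473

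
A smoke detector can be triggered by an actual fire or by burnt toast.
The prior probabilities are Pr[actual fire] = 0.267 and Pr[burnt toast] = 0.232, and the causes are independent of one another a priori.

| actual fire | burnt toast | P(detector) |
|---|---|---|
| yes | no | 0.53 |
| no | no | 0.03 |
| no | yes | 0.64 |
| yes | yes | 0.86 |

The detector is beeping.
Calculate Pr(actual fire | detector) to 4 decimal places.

Numerator (weight on configurations with actual fire): 0.108680 + 0.053272 = 0.161952
Denominator P(detector): 0.03·0.733·0.768 + 0.64·0.733·0.232 + 0.53·0.267·0.768 + 0.86·0.267·0.232 = 0.287676
Posterior = 0.161952 / 0.287676 ≈ 0.5630

Pr(actual fire | detector) ≈ 0.5630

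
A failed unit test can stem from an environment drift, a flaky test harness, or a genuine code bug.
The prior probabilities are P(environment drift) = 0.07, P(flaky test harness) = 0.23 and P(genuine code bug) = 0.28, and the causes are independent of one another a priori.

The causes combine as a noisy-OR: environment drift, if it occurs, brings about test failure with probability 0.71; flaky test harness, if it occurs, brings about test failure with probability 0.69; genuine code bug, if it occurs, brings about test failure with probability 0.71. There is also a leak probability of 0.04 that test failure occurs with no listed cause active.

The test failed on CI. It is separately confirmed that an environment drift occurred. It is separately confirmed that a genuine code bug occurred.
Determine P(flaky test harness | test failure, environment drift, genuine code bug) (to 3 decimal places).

P(flaky test harness | test failure, environment drift, genuine code bug) ≈ 0.241

Under noisy-OR, P(test failure | causes) = 1 − (1−0.04)·∏(1−qᵢ) over the active causes.
P(test failure | environment drift, genuine code bug) = 0.919264×0.77 + 0.974972×0.23 = 0.707833 + 0.224244 = 0.932077
Restricting to configurations with flaky test harness present: 0.974972×0.23 = 0.224244.
So P(flaky test harness | test failure, environment drift, genuine code bug) = 0.224244/0.932077 ≈ 0.241.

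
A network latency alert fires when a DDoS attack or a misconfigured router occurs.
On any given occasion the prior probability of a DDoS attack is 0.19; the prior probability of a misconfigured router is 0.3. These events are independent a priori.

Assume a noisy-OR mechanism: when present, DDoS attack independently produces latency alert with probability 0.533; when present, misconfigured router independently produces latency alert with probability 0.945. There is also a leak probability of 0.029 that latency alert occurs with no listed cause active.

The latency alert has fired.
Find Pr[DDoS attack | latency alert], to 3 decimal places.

Pr[DDoS attack | latency alert] ≈ 0.342

Under noisy-OR, P(latency alert | causes) = 1 − (1−0.029)·∏(1−qᵢ) over the active causes.
Enumerate the 4 (DDoS attack, misconfigured router) configurations and weight by the priors:
  P(latency alert) = 0.029·0.81·0.7 + 0.946595·0.81·0.3 + 0.546543·0.19·0.7 + 0.97506·0.19·0.3
        = 0.016443 + 0.230023 + 0.072690 + 0.055578 = 0.374734
Keeping only the DDoS attack-present terms gives 0.128268, so
  P(DDoS attack | latency alert) = 0.128268 / 0.374734 ≈ 0.342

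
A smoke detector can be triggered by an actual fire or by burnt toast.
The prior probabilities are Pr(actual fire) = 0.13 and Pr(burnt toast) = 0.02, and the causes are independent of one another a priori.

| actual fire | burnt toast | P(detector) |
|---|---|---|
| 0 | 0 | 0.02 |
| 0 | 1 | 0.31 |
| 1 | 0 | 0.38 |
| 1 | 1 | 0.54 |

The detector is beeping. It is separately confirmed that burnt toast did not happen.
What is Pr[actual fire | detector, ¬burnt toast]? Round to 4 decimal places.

Numerator (weight on configurations with actual fire): 0.38·0.13 = 0.049400
Normalizer over all consistent configurations: 0.02·0.87 + 0.38·0.13 = 0.066800
P(actual fire | detector, ¬burnt toast) = 0.049400/0.066800 ≈ 0.7395

Pr[actual fire | detector, ¬burnt toast] ≈ 0.7395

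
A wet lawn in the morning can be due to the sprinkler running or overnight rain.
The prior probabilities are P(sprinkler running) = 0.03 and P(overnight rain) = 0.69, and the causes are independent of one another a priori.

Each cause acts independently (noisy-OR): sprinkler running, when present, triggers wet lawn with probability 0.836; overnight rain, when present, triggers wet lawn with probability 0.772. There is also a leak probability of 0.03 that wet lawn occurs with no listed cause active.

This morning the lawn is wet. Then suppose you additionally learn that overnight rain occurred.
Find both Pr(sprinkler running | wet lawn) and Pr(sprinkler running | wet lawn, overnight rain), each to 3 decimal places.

Under noisy-OR, P(wet lawn | causes) = 1 − (1−0.03)·∏(1−qᵢ) over the active causes.
Sum P(wet lawn|·) weighted by the priors over the 4 (sprinkler running, overnight rain) configurations:
  P(wet lawn) = 0.03*0.97*0.31 + 0.77884*0.97*0.69 + 0.84092*0.03*0.31 + 0.96373*0.03*0.69
        = 0.009021 + 0.521278 + 0.007821 + 0.019949 = 0.558069
Keeping only the sprinkler running-present terms gives 0.027770, so
  P(sprinkler running | wet lawn) = 0.027770 / 0.558069 ≈ 0.050

Now condition on the additional information:
Sum P(wet lawn|·) weighted by the priors over both values of sprinkler running:
  P(wet lawn | overnight rain) = 0.77884·0.97 + 0.96373·0.03
        = 0.755475 + 0.028912 = 0.784387
Configurations with sprinkler running contribute 0.028912, so
  P(sprinkler running | wet lawn, overnight rain) = 0.028912 / 0.784387 ≈ 0.037

Pr(sprinkler running | wet lawn) ≈ 0.050; Pr(sprinkler running | wet lawn, overnight rain) ≈ 0.037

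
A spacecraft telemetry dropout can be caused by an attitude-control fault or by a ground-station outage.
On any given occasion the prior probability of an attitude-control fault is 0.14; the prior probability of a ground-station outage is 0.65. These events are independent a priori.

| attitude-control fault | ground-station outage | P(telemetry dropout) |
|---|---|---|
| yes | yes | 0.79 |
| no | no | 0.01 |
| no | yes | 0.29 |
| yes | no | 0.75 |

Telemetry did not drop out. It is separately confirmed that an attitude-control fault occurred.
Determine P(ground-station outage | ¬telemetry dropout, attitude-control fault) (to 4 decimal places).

Numerator (weight on configurations with ground-station outage): 0.21*0.65 = 0.136500
Denominator P(¬telemetry dropout | attitude-control fault): 0.25*0.35 + 0.21*0.65 = 0.224000
P(ground-station outage | ¬telemetry dropout, attitude-control fault) = 0.136500/0.224000 ≈ 0.6094

P(ground-station outage | ¬telemetry dropout, attitude-control fault) ≈ 0.6094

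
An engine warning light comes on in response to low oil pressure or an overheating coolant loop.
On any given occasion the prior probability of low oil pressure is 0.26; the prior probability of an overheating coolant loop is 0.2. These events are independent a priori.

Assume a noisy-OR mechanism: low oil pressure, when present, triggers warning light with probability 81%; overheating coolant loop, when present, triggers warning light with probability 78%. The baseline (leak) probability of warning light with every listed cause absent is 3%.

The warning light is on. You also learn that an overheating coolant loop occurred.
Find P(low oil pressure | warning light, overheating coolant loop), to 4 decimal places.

Under noisy-OR, P(warning light | causes) = 1 − (1−0.03)·∏(1−qᵢ) over the active causes.
P(warning light | overheating coolant loop) = 0.7866*0.74 + 0.959454*0.26 = 0.582084 + 0.249458 = 0.831542
The low oil pressure-present share is 0.959454*0.26 = 0.249458.
Hence the posterior is 0.249458/0.831542 ≈ 0.3000.

P(low oil pressure | warning light, overheating coolant loop) ≈ 0.3000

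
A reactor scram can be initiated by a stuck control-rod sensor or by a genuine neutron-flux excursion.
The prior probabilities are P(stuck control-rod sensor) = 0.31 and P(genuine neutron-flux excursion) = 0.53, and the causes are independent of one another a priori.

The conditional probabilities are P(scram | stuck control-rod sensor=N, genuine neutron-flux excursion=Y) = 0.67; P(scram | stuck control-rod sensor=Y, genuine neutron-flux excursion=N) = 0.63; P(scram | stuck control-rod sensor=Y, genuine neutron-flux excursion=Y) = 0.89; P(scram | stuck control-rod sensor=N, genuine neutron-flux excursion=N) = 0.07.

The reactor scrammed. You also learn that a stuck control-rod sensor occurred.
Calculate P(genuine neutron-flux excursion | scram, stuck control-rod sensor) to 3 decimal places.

P(genuine neutron-flux excursion | scram, stuck control-rod sensor) ≈ 0.614

P(scram | stuck control-rod sensor) = 0.63×0.47 + 0.89×0.53 = 0.296100 + 0.471700 = 0.767800
Restricting to configurations with genuine neutron-flux excursion present: 0.89×0.53 = 0.471700.
P(genuine neutron-flux excursion | scram, stuck control-rod sensor) = 0.471700 / 0.767800 ≈ 0.614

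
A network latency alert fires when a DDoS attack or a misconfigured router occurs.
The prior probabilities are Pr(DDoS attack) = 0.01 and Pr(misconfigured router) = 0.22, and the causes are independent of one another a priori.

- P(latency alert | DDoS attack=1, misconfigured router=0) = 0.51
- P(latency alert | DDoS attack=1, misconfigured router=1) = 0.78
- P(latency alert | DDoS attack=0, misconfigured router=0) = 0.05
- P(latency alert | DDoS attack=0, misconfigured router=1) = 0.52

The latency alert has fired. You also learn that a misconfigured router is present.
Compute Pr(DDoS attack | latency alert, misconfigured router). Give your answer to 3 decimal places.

Pr(DDoS attack | latency alert, misconfigured router) ≈ 0.015

Sum P(latency alert|·) weighted by the priors over both values of DDoS attack:
  P(latency alert | misconfigured router) = 0.52*0.99 + 0.78*0.01
        = 0.514800 + 0.007800 = 0.522600
The terms with DDoS attack present sum to 0.007800, so
  P(DDoS attack | latency alert, misconfigured router) = 0.007800 / 0.522600 ≈ 0.015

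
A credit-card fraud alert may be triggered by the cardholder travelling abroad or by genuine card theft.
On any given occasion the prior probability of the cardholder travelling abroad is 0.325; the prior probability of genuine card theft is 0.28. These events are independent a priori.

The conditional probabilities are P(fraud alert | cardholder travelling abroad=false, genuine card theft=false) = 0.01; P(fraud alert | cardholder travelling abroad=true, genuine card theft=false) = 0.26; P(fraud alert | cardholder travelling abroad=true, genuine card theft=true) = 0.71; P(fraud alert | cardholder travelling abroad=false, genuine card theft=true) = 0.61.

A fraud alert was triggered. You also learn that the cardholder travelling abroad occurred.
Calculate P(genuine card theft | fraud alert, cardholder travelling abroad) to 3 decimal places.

P(fraud alert | cardholder travelling abroad) = 0.26×0.72 + 0.71×0.28 = 0.187200 + 0.198800 = 0.386000
The genuine card theft-present share is 0.71×0.28 = 0.198800.
P(genuine card theft | fraud alert, cardholder travelling abroad) = 0.198800 / 0.386000 ≈ 0.515

P(genuine card theft | fraud alert, cardholder travelling abroad) ≈ 0.515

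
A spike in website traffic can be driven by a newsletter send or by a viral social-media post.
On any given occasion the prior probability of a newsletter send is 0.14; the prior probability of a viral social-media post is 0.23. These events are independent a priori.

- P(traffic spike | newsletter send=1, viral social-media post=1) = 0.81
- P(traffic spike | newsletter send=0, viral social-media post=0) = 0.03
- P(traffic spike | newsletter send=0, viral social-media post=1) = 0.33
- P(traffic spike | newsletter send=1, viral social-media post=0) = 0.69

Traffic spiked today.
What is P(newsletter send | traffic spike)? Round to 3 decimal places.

For the numerator, keep only newsletter send=true terms: 0.074382 + 0.026082 = 0.100464
Normalizer over all consistent configurations: 0.03×0.86×0.77 + 0.33×0.86×0.23 + 0.69×0.14×0.77 + 0.81×0.14×0.23 = 0.185604
Posterior = 0.100464 / 0.185604 ≈ 0.541

P(newsletter send | traffic spike) ≈ 0.541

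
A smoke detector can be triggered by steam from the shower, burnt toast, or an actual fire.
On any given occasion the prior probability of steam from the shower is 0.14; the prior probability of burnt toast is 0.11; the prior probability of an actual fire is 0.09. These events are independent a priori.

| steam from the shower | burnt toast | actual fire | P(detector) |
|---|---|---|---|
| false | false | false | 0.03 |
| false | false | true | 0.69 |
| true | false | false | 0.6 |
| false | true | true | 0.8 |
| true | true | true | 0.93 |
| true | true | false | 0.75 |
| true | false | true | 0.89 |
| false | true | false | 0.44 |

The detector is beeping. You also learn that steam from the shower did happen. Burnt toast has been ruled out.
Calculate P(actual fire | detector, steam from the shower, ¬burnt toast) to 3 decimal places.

P(actual fire | detector, steam from the shower, ¬burnt toast) ≈ 0.128

P(detector | steam from the shower, ¬burnt toast) = 0.6*0.91 + 0.89*0.09 = 0.546000 + 0.080100 = 0.626100
Of this, 0.080100 comes from 0.89*0.09 (the actual fire=true cases).
So P(actual fire | detector, steam from the shower, ¬burnt toast) = 0.080100/0.626100 ≈ 0.128.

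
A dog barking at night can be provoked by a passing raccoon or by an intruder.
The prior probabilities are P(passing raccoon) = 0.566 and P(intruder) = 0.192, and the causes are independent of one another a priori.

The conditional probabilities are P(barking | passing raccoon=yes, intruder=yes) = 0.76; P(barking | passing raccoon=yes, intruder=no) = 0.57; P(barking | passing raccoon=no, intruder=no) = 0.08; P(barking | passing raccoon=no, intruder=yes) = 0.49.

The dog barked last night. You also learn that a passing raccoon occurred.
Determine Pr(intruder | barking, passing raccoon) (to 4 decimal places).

Pr(intruder | barking, passing raccoon) ≈ 0.2406

Numerator (weight on configurations with intruder): 0.76·0.192 = 0.145920
Normalizer over all consistent configurations: 0.57·0.808 + 0.76·0.192 = 0.606480
P(intruder | barking, passing raccoon) = 0.145920/0.606480 ≈ 0.2406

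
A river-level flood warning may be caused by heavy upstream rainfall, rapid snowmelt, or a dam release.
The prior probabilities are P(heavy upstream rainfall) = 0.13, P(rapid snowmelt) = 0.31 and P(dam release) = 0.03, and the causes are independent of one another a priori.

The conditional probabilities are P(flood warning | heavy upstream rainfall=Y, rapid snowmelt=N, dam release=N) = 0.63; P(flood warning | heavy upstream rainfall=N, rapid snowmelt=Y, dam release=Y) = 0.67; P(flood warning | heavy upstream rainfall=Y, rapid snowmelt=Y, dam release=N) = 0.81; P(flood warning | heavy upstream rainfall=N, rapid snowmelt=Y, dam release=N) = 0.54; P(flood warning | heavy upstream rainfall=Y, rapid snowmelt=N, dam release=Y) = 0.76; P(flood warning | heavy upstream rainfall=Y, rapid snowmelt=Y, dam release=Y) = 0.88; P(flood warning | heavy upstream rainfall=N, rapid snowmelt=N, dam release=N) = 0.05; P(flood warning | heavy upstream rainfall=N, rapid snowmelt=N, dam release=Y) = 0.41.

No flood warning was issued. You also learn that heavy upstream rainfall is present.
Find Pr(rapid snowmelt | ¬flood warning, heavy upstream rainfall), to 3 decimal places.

Pr(rapid snowmelt | ¬flood warning, heavy upstream rainfall) ≈ 0.187

By total probability over the 4 (rapid snowmelt, dam release) configurations:
  P(¬flood warning | heavy upstream rainfall) = 0.37·0.69·0.97 + 0.24·0.69·0.03 + 0.19·0.31·0.97 + 0.12·0.31·0.03
        = 0.247641 + 0.004968 + 0.057133 + 0.001116 = 0.310858
The terms with rapid snowmelt present sum to 0.058249, so
  P(rapid snowmelt | ¬flood warning, heavy upstream rainfall) = 0.058249 / 0.310858 ≈ 0.187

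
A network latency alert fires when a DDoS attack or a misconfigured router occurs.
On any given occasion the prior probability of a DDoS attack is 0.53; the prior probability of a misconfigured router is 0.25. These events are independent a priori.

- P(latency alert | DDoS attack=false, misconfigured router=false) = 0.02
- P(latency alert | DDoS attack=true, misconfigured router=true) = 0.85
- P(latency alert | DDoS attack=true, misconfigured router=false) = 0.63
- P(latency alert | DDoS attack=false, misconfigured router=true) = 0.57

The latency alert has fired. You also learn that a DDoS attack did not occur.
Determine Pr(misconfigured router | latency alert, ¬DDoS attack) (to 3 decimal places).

By total probability over both values of misconfigured router:
  P(latency alert | ¬DDoS attack) = 0.02×0.75 + 0.57×0.25
        = 0.015000 + 0.142500 = 0.157500
The terms with misconfigured router present sum to 0.142500, so
  P(misconfigured router | latency alert, ¬DDoS attack) = 0.142500 / 0.157500 ≈ 0.905

Pr(misconfigured router | latency alert, ¬DDoS attack) ≈ 0.905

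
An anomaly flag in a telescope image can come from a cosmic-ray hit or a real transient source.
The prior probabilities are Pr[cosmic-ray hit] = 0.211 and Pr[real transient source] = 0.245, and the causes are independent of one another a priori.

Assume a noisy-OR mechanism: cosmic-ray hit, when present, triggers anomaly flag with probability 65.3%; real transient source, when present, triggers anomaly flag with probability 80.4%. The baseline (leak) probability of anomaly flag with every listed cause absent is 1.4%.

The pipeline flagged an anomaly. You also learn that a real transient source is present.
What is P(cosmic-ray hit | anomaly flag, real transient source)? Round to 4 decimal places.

P(cosmic-ray hit | anomaly flag, real transient source) ≈ 0.2362

Under noisy-OR, P(anomaly flag | causes) = 1 − (1−0.014)·∏(1−qᵢ) over the active causes.
P(anomaly flag | real transient source) = 0.806744*0.789 + 0.93294*0.211 = 0.636521 + 0.196850 = 0.833371
Restricting to configurations with cosmic-ray hit present: 0.93294*0.211 = 0.196850.
Hence the posterior is 0.196850/0.833371 ≈ 0.2362.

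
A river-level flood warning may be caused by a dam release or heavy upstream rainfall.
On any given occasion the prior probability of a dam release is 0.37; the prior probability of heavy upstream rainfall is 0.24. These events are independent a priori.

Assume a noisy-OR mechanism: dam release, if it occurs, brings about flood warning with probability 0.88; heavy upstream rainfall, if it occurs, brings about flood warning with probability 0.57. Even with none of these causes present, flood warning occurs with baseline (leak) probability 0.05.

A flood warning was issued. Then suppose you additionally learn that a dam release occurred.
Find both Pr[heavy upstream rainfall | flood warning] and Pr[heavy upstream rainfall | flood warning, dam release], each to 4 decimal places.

Pr[heavy upstream rainfall | flood warning] ≈ 0.3890; Pr[heavy upstream rainfall | flood warning, dam release] ≈ 0.2531

Under noisy-OR, P(flood warning | causes) = 1 − (1−0.05)·∏(1−qᵢ) over the active causes.
Enumerate the 4 (dam release, heavy upstream rainfall) configurations and weight by the priors:
  P(flood warning) = 0.05·0.63·0.76 + 0.5915·0.63·0.24 + 0.886·0.37·0.76 + 0.95098·0.37·0.24
        = 0.023940 + 0.089435 + 0.249143 + 0.084447 = 0.446965
Configurations with heavy upstream rainfall contribute 0.173882, so
  P(heavy upstream rainfall | flood warning) = 0.173882 / 0.446965 ≈ 0.3890

Now condition on the additional information:
By total probability over both values of heavy upstream rainfall:
  P(flood warning | dam release) = 0.886×0.76 + 0.95098×0.24
        = 0.673360 + 0.228235 = 0.901595
Configurations with heavy upstream rainfall contribute 0.228235, so
  P(heavy upstream rainfall | flood warning, dam release) = 0.228235 / 0.901595 ≈ 0.2531
Conditioning on dam release lowers the posterior on heavy upstream rainfall: the classic explaining-away effect in a common-effect structure.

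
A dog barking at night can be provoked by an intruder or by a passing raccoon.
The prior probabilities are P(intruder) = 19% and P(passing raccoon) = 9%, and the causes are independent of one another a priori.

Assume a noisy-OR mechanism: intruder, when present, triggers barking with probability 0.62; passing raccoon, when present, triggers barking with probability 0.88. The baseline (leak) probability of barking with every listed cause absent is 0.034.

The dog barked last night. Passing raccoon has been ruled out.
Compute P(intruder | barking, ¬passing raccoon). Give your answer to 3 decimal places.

P(intruder | barking, ¬passing raccoon) ≈ 0.814

Under noisy-OR, P(barking | causes) = 1 − (1−0.034)·∏(1−qᵢ) over the active causes.
Numerator (weight on configurations with intruder): 0.63292×0.19 = 0.120255
The normalizing constant is 0.034×0.81 + 0.63292×0.19 = 0.147795
Posterior = 0.120255 / 0.147795 ≈ 0.814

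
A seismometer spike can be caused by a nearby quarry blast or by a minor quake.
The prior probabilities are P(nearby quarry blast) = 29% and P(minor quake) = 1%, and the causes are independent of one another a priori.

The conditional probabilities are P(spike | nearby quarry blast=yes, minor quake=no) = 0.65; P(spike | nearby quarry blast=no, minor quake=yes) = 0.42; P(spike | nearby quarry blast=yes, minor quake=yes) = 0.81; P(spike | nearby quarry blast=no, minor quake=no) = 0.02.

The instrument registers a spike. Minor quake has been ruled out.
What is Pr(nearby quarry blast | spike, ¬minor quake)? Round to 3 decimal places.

Pr(nearby quarry blast | spike, ¬minor quake) ≈ 0.930

Enumerate both values of nearby quarry blast and weight by the priors:
  P(spike | ¬minor quake) = 0.02*0.71 + 0.65*0.29
        = 0.014200 + 0.188500 = 0.202700
Configurations with nearby quarry blast contribute 0.188500, so
  P(nearby quarry blast | spike, ¬minor quake) = 0.188500 / 0.202700 ≈ 0.930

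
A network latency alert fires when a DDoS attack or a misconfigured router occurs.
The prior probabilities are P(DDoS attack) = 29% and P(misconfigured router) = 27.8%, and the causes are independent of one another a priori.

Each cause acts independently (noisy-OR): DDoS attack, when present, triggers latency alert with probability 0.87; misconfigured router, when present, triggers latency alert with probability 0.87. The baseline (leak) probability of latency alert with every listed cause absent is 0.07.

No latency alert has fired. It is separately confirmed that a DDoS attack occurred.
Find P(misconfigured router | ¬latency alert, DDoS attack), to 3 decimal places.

P(misconfigured router | ¬latency alert, DDoS attack) ≈ 0.048

Under noisy-OR, P(latency alert | causes) = 1 − (1−0.07)·∏(1−qᵢ) over the active causes.
P(¬latency alert | DDoS attack) = 0.1209×0.722 + 0.015717×0.278 = 0.087290 + 0.004369 = 0.091659
Restricting to configurations with misconfigured router present: 0.015717×0.278 = 0.004369.
P(misconfigured router | ¬latency alert, DDoS attack) = 0.004369 / 0.091659 ≈ 0.048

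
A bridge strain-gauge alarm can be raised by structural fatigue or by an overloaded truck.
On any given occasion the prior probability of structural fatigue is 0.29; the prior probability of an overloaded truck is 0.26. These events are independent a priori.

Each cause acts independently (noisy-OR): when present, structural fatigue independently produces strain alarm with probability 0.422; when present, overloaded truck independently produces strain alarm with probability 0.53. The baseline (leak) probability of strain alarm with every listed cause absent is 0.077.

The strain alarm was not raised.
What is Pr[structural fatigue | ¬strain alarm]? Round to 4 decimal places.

Pr[structural fatigue | ¬strain alarm] ≈ 0.1910

Under noisy-OR, P(strain alarm | causes) = 1 − (1−0.077)·∏(1−qᵢ) over the active causes.
Weight on structural fatigue=true, given the evidence: 0.114488 + 0.018906 = 0.133394
The normalizing constant is 0.923·0.71·0.74 + 0.43381·0.71·0.26 + 0.533494·0.29·0.74 + 0.250742·0.29·0.26 = 0.698419
P(structural fatigue | ¬strain alarm) = 0.133394/0.698419 ≈ 0.1910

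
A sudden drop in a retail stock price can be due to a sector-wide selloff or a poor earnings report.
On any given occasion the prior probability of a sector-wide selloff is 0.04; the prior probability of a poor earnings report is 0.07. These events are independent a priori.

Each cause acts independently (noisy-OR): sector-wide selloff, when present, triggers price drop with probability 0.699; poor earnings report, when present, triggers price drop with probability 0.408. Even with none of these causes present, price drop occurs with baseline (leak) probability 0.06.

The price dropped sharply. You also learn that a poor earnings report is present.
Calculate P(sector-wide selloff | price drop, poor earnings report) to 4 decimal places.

Under noisy-OR, P(price drop | causes) = 1 − (1−0.06)·∏(1−qᵢ) over the active causes.
P(price drop | poor earnings report) = 0.44352*0.96 + 0.8325*0.04 = 0.425779 + 0.033300 = 0.459079
Of this, 0.033300 comes from 0.8325*0.04 (the sector-wide selloff=true cases).
P(sector-wide selloff | price drop, poor earnings report) = 0.033300 / 0.459079 ≈ 0.0725

P(sector-wide selloff | price drop, poor earnings report) ≈ 0.0725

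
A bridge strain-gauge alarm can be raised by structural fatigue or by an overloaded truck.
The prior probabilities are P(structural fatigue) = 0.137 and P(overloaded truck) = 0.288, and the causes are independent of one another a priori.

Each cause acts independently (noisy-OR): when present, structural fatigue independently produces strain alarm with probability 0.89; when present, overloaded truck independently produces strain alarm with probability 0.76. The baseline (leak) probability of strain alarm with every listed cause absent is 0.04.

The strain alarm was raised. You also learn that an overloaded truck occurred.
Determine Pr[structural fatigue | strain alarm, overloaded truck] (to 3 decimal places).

Pr[structural fatigue | strain alarm, overloaded truck] ≈ 0.167

Under noisy-OR, P(strain alarm | causes) = 1 − (1−0.04)·∏(1−qᵢ) over the active causes.
Weight on structural fatigue=true, given the evidence: 0.974656·0.137 = 0.133528
Denominator P(strain alarm | overloaded truck): 0.7696·0.863 + 0.974656·0.137 = 0.797693
P(structural fatigue | strain alarm, overloaded truck) = 0.133528/0.797693 ≈ 0.167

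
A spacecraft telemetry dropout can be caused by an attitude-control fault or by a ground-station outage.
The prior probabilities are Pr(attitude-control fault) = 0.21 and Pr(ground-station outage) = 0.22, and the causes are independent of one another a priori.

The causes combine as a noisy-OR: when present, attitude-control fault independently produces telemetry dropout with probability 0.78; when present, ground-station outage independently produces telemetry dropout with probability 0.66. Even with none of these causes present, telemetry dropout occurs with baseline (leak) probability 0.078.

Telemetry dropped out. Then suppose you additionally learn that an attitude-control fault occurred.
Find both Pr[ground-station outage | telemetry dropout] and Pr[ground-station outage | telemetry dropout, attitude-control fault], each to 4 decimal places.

Under noisy-OR, P(telemetry dropout | causes) = 1 − (1−0.078)·∏(1−qᵢ) over the active causes.
Sum P(telemetry dropout|·) weighted by the priors over the 4 (attitude-control fault, ground-station outage) configurations:
  P(telemetry dropout) = 0.078·0.79·0.78 + 0.68652·0.79·0.22 + 0.79716·0.21·0.78 + 0.931034·0.21·0.22
        = 0.048064 + 0.119317 + 0.130575 + 0.043014 = 0.340970
Keeping only the ground-station outage-present terms gives 0.162331, so
  P(ground-station outage | telemetry dropout) = 0.162331 / 0.340970 ≈ 0.4761

Now also conditioning on attitude-control fault=true:
Numerator (weight on configurations with ground-station outage): 0.931034·0.22 = 0.204827
Denominator P(telemetry dropout | attitude-control fault): 0.79716·0.78 + 0.931034·0.22 = 0.826612
Posterior = 0.204827 / 0.826612 ≈ 0.2478

Pr[ground-station outage | telemetry dropout] ≈ 0.4761; Pr[ground-station outage | telemetry dropout, attitude-control fault] ≈ 0.2478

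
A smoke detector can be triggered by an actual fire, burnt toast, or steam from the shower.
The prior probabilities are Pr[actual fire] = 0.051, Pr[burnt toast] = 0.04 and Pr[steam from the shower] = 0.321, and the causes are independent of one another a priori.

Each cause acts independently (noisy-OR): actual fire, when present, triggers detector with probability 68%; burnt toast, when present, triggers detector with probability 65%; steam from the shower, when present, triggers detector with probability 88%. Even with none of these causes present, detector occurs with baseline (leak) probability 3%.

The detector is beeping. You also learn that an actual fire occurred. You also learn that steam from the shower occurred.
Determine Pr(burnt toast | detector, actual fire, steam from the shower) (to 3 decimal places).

Pr(burnt toast | detector, actual fire, steam from the shower) ≈ 0.041

Under noisy-OR, P(detector | causes) = 1 − (1−0.03)·∏(1−qᵢ) over the active causes.
Weight on burnt toast=true, given the evidence: 0.986963·0.04 = 0.039479
Denominator P(detector | actual fire, steam from the shower): 0.962752·0.96 + 0.986963·0.04 = 0.963721
P(burnt toast | detector, actual fire, steam from the shower) = 0.039479/0.963721 ≈ 0.041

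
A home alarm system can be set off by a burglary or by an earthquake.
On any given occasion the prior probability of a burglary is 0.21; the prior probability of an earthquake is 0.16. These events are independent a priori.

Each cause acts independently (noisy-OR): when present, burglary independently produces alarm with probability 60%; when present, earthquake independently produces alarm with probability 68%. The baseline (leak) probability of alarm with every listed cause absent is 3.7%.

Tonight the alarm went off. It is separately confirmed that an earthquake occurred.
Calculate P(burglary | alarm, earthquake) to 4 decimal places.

P(burglary | alarm, earthquake) ≈ 0.2520

Under noisy-OR, P(alarm | causes) = 1 − (1−0.037)·∏(1−qᵢ) over the active causes.
P(alarm | earthquake) = 0.69184·0.79 + 0.876736·0.21 = 0.546554 + 0.184115 = 0.730669
Restricting to configurations with burglary present: 0.876736·0.21 = 0.184115.
P(burglary | alarm, earthquake) = 0.184115 / 0.730669 ≈ 0.2520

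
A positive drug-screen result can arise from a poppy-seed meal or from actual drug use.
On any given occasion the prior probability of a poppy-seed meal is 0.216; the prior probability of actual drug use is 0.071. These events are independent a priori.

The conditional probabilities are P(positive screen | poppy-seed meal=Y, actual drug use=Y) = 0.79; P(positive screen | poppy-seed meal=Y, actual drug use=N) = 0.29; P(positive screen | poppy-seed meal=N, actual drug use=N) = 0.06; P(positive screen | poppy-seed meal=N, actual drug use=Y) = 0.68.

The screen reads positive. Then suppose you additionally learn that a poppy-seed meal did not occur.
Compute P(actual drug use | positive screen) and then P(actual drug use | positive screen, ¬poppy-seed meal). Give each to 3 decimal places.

P(actual drug use | positive screen) ≈ 0.329; P(actual drug use | positive screen, ¬poppy-seed meal) ≈ 0.464

By total probability over the 4 (poppy-seed meal, actual drug use) configurations:
  P(positive screen) = 0.06×0.784×0.929 + 0.68×0.784×0.071 + 0.29×0.216×0.929 + 0.79×0.216×0.071
        = 0.043700 + 0.037852 + 0.058193 + 0.012115 = 0.151860
Configurations with actual drug use contribute 0.049967, so
  P(actual drug use | positive screen) = 0.049967 / 0.151860 ≈ 0.329

Now also conditioning on poppy-seed meal≠true:
Sum P(positive screen|·) weighted by the priors over both values of actual drug use:
  P(positive screen | ¬poppy-seed meal) = 0.06*0.929 + 0.68*0.071
        = 0.055740 + 0.048280 = 0.104020
Keeping only the actual drug use-present terms gives 0.048280, so
  P(actual drug use | positive screen, ¬poppy-seed meal) = 0.048280 / 0.104020 ≈ 0.464
With poppy-seed meal excluded, actual drug use must carry more of the explanatory weight for the positive screen.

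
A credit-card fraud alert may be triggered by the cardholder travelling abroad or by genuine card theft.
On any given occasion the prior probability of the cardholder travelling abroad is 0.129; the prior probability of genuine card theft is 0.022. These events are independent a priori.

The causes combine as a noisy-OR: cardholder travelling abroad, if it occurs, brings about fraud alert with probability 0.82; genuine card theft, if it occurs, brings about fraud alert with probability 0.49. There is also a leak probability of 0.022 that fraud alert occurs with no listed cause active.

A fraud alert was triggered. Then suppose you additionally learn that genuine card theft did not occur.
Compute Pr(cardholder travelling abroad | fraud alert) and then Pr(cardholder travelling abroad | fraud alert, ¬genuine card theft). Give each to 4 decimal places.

Pr(cardholder travelling abroad | fraud alert) ≈ 0.7899; Pr(cardholder travelling abroad | fraud alert, ¬genuine card theft) ≈ 0.8473

Under noisy-OR, P(fraud alert | causes) = 1 − (1−0.022)·∏(1−qᵢ) over the active causes.
P(fraud alert) = 0.022×0.871×0.978 + 0.50122×0.871×0.022 + 0.82396×0.129×0.978 + 0.91022×0.129×0.022 = 0.018740 + 0.009604 + 0.103952 + 0.002583 = 0.134879
Restricting to configurations with cardholder travelling abroad present: 0.103952 + 0.002583 = 0.106535.
Hence the posterior is 0.106535/0.134879 ≈ 0.7899.

With the extra evidence:
P(fraud alert | ¬genuine card theft) = 0.022*0.871 + 0.82396*0.129 = 0.019162 + 0.106291 = 0.125453
Of this, 0.106291 comes from 0.82396*0.129 (the cardholder travelling abroad=true cases).
P(cardholder travelling abroad | fraud alert, ¬genuine card theft) = 0.106291 / 0.125453 ≈ 0.8473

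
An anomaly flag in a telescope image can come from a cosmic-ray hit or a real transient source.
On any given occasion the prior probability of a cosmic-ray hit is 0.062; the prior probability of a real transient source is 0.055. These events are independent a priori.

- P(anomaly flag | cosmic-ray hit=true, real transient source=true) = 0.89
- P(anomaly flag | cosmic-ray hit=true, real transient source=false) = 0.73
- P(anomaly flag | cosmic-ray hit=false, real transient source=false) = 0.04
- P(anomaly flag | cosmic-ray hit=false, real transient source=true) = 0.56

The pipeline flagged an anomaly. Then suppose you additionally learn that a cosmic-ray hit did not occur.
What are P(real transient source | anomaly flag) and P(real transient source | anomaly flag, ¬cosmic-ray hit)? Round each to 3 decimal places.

P(real transient source | anomaly flag) ≈ 0.290; P(real transient source | anomaly flag, ¬cosmic-ray hit) ≈ 0.449

Enumerate the 4 (cosmic-ray hit, real transient source) configurations and weight by the priors:
  P(anomaly flag) = 0.04×0.938×0.945 + 0.56×0.938×0.055 + 0.73×0.062×0.945 + 0.89×0.062×0.055
        = 0.035456 + 0.028890 + 0.042771 + 0.003035 = 0.110152
Configurations with real transient source contribute 0.031925, so
  P(real transient source | anomaly flag) = 0.031925 / 0.110152 ≈ 0.290

Now also conditioning on cosmic-ray hit≠true:
By total probability over both values of real transient source:
  P(anomaly flag | ¬cosmic-ray hit) = 0.04×0.945 + 0.56×0.055
        = 0.037800 + 0.030800 = 0.068600
The terms with real transient source present sum to 0.030800, so
  P(real transient source | anomaly flag, ¬cosmic-ray hit) = 0.030800 / 0.068600 ≈ 0.449
Ruling out cosmic-ray hit raises the posterior on real transient source — the flip side of explaining away.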